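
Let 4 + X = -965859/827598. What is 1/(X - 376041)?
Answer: -275866/103738351923 ≈ -2.6592e-6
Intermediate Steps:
X = -1425417/275866 (X = -4 - 965859/827598 = -4 - 965859*1/827598 = -4 - 321953/275866 = -1425417/275866 ≈ -5.1671)
1/(X - 376041) = 1/(-1425417/275866 - 376041) = 1/(-103738351923/275866) = -275866/103738351923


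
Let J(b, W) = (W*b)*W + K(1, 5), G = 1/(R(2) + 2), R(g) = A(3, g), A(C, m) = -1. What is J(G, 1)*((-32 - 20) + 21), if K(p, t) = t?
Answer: -186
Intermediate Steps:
R(g) = -1
G = 1 (G = 1/(-1 + 2) = 1/1 = 1)
J(b, W) = 5 + b*W**2 (J(b, W) = (W*b)*W + 5 = b*W**2 + 5 = 5 + b*W**2)
J(G, 1)*((-32 - 20) + 21) = (5 + 1*1**2)*((-32 - 20) + 21) = (5 + 1*1)*(-52 + 21) = (5 + 1)*(-31) = 6*(-31) = -186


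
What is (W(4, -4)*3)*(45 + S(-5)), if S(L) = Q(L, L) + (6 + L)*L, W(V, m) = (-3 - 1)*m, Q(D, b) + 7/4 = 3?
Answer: 1980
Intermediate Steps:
Q(D, b) = 5/4 (Q(D, b) = -7/4 + 3 = 5/4)
W(V, m) = -4*m
S(L) = 5/4 + L*(6 + L) (S(L) = 5/4 + (6 + L)*L = 5/4 + L*(6 + L))
(W(4, -4)*3)*(45 + S(-5)) = (-4*(-4)*3)*(45 + (5/4 + (-5)² + 6*(-5))) = (16*3)*(45 + (5/4 + 25 - 30)) = 48*(45 - 15/4) = 48*(165/4) = 1980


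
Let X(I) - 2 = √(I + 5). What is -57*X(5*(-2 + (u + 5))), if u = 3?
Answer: -114 - 57*√35 ≈ -451.22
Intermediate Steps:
X(I) = 2 + √(5 + I) (X(I) = 2 + √(I + 5) = 2 + √(5 + I))
-57*X(5*(-2 + (u + 5))) = -57*(2 + √(5 + 5*(-2 + (3 + 5)))) = -57*(2 + √(5 + 5*(-2 + 8))) = -57*(2 + √(5 + 5*6)) = -57*(2 + √(5 + 30)) = -57*(2 + √35) = -114 - 57*√35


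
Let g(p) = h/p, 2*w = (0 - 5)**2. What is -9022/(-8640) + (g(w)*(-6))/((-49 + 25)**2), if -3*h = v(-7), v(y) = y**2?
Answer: 22849/21600 ≈ 1.0578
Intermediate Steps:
h = -49/3 (h = -1/3*(-7)**2 = -1/3*49 = -49/3 ≈ -16.333)
w = 25/2 (w = (0 - 5)**2/2 = (1/2)*(-5)**2 = (1/2)*25 = 25/2 ≈ 12.500)
g(p) = -49/(3*p)
-9022/(-8640) + (g(w)*(-6))/((-49 + 25)**2) = -9022/(-8640) + (-49/(3*25/2)*(-6))/((-49 + 25)**2) = -9022*(-1/8640) + (-49/3*2/25*(-6))/((-24)**2) = 4511/4320 - 98/75*(-6)/576 = 4511/4320 + (196/25)*(1/576) = 4511/4320 + 49/3600 = 22849/21600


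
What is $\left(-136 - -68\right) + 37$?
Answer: $-31$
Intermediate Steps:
$\left(-136 - -68\right) + 37 = \left(-136 + \left(-38 + 106\right)\right) + 37 = \left(-136 + 68\right) + 37 = -68 + 37 = -31$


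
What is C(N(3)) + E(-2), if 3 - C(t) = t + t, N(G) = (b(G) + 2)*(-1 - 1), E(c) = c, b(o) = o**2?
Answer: 45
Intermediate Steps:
N(G) = -4 - 2*G**2 (N(G) = (G**2 + 2)*(-1 - 1) = (2 + G**2)*(-2) = -4 - 2*G**2)
C(t) = 3 - 2*t (C(t) = 3 - (t + t) = 3 - 2*t)
C(N(3)) + E(-2) = (3 - 2*(-4 - 2*3**2)) - 2 = (3 - 2*(-4 - 2*9)) - 2 = (3 - 2*(-4 - 18)) - 2 = (3 - 2*(-22)) - 2 = (3 + 44) - 2 = 47 - 2 = 45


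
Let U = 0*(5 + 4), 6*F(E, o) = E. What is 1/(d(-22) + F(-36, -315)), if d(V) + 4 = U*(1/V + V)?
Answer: -1/10 ≈ -0.10000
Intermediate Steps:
F(E, o) = E/6
U = 0 (U = 0*9 = 0)
d(V) = -4 (d(V) = -4 + 0*(1/V + V) = -4 + 0*(V + 1/V) = -4 + 0 = -4)
1/(d(-22) + F(-36, -315)) = 1/(-4 + (1/6)*(-36)) = 1/(-4 - 6) = 1/(-10) = -1/10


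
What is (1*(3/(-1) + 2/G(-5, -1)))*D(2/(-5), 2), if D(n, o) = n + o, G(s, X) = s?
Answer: -136/25 ≈ -5.4400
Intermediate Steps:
(1*(3/(-1) + 2/G(-5, -1)))*D(2/(-5), 2) = (1*(3/(-1) + 2/(-5)))*(2/(-5) + 2) = (1*(3*(-1) + 2*(-⅕)))*(2*(-⅕) + 2) = (1*(-3 - ⅖))*(-⅖ + 2) = (1*(-17/5))*(8/5) = -17/5*8/5 = -136/25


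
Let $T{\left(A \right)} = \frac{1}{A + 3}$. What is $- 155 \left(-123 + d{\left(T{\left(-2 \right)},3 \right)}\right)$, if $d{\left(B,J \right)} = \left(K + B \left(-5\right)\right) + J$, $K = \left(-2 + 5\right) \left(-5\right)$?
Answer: $21700$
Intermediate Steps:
$T{\left(A \right)} = \frac{1}{3 + A}$
$K = -15$ ($K = 3 \left(-5\right) = -15$)
$d{\left(B,J \right)} = -15 + J - 5 B$ ($d{\left(B,J \right)} = \left(-15 + B \left(-5\right)\right) + J = \left(-15 - 5 B\right) + J = -15 + J - 5 B$)
$- 155 \left(-123 + d{\left(T{\left(-2 \right)},3 \right)}\right) = - 155 \left(-123 - \left(12 + \frac{5}{3 - 2}\right)\right) = - 155 \left(-123 - \left(12 + 5\right)\right) = - 155 \left(-123 - 17\right) = \left(-155\right) \left(-140\right) = 21700$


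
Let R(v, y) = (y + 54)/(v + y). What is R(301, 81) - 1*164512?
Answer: -62843449/382 ≈ -1.6451e+5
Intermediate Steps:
R(v, y) = (54 + y)/(v + y)
R(301, 81) - 1*164512 = (54 + 81)/(301 + 81) - 1*164512 = 135/382 - 164512 = -62843449/382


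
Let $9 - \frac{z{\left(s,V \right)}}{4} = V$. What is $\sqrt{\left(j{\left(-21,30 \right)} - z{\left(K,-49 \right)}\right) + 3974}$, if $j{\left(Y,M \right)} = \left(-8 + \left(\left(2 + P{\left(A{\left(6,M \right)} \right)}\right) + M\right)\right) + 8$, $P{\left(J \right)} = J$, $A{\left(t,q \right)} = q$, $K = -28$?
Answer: $2 \sqrt{951} \approx 61.677$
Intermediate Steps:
$z{\left(s,V \right)} = 36 - 4 V$
$j{\left(Y,M \right)} = 2 + 2 M$ ($j{\left(Y,M \right)} = \left(-8 + \left(\left(2 + M\right) + M\right)\right) + 8 = \left(-8 + \left(2 + 2 M\right)\right) + 8 = \left(-6 + 2 M\right) + 8 = 2 + 2 M$)
$\sqrt{\left(j{\left(-21,30 \right)} - z{\left(K,-49 \right)}\right) + 3974} = \sqrt{\left(\left(2 + 2 \cdot 30\right) - \left(36 - -196\right)\right) + 3974} = \sqrt{\left(\left(2 + 60\right) - \left(36 + 196\right)\right) + 3974} = \sqrt{\left(62 - 232\right) + 3974} = \sqrt{-170 + 3974} = \sqrt{3804} = 2 \sqrt{951}$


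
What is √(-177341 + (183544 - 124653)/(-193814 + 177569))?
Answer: 2*I*√3601204295/285 ≈ 421.12*I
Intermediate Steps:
√(-177341 + (183544 - 124653)/(-193814 + 177569)) = √(-177341 + 58891/(-16245)) = √(-177341 + 58891*(-1/16245)) = √(-177341 - 58891/16245) = √(-2880963436/16245) = 2*I*√3601204295/285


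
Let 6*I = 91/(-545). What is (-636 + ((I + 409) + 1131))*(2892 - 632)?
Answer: 668053514/327 ≈ 2.0430e+6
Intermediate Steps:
I = -91/3270 (I = (91/(-545))/6 = (91*(-1/545))/6 = (1/6)*(-91/545) = -91/3270 ≈ -0.027829)
(-636 + ((I + 409) + 1131))*(2892 - 632) = (-636 + ((-91/3270 + 409) + 1131))*(2892 - 632) = (-636 + (1337339/3270 + 1131))*2260 = (-636 + 5035709/3270)*2260 = (2955989/3270)*2260 = 668053514/327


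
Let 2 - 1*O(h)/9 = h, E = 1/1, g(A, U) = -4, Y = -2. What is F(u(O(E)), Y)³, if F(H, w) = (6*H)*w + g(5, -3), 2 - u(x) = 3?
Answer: 512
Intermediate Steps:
E = 1
O(h) = 18 - 9*h
u(x) = -1 (u(x) = 2 - 1*3 = 2 - 3 = -1)
F(H, w) = -4 + 6*H*w (F(H, w) = (6*H)*w - 4 = 6*H*w - 4 = -4 + 6*H*w)
F(u(O(E)), Y)³ = (-4 + 6*(-1)*(-2))³ = (-4 + 12)³ = 8³ = 512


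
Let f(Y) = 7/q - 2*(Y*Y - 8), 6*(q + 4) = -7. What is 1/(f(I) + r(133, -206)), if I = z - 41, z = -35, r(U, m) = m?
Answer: -31/364044 ≈ -8.5155e-5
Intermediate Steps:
q = -31/6 (q = -4 + (1/6)*(-7) = -4 - 7/6 = -31/6 ≈ -5.1667)
I = -76 (I = -35 - 41 = -76)
f(Y) = 454/31 - 2*Y**2 (f(Y) = 7/(-31/6) - 2*(Y*Y - 8) = 7*(-6/31) - 2*(Y**2 - 8) = -42/31 - 2*(-8 + Y**2) = -42/31 + (16 - 2*Y**2) = 454/31 - 2*Y**2)
1/(f(I) + r(133, -206)) = 1/((454/31 - 2*(-76)**2) - 206) = 1/((454/31 - 2*5776) - 206) = 1/((454/31 - 11552) - 206) = 1/(-357658/31 - 206) = 1/(-364044/31) = -31/364044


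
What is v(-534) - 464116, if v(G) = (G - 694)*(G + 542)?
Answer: -473940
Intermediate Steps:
v(G) = (-694 + G)*(542 + G)
v(-534) - 464116 = (-376148 + (-534)**2 - 152*(-534)) - 464116 = (-376148 + 285156 + 81168) - 464116 = -9824 - 464116 = -473940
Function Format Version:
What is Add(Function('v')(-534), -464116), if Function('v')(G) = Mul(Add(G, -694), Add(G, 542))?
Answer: -473940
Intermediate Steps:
Function('v')(G) = Mul(Add(-694, G), Add(542, G))
Add(Function('v')(-534), -464116) = Add(Add(-376148, Pow(-534, 2), Mul(-152, -534)), -464116) = Add(Add(-376148, 285156, 81168), -464116) = Add(-9824, -464116) = -473940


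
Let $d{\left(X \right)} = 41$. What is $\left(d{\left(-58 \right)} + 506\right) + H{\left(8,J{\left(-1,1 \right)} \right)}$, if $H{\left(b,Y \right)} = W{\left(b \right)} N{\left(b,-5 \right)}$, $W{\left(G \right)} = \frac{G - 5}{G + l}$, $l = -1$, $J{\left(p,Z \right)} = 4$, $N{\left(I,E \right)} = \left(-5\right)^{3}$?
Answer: $\frac{3454}{7} \approx 493.43$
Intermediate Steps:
$N{\left(I,E \right)} = -125$
$W{\left(G \right)} = \frac{-5 + G}{-1 + G}$ ($W{\left(G \right)} = \frac{G - 5}{G - 1} = \frac{-5 + G}{-1 + G}$)
$H{\left(b,Y \right)} = - \frac{125 \left(-5 + b\right)}{-1 + b}$ ($H{\left(b,Y \right)} = \frac{-5 + b}{-1 + b} \left(-125\right) = - \frac{125 \left(-5 + b\right)}{-1 + b}$)
$\left(d{\left(-58 \right)} + 506\right) + H{\left(8,J{\left(-1,1 \right)} \right)} = \left(41 + 506\right) + \frac{125 \left(5 - 8\right)}{-1 + 8} = 547 + \frac{125 \left(5 - 8\right)}{7} = 547 + 125 \cdot \frac{1}{7} \left(-3\right) = 547 - \frac{375}{7} = \frac{3454}{7}$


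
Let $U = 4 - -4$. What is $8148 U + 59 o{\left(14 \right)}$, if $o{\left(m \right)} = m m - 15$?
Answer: $75863$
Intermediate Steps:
$U = 8$ ($U = 4 + 4 = 8$)
$o{\left(m \right)} = -15 + m^{2}$ ($o{\left(m \right)} = m^{2} - 15 = -15 + m^{2}$)
$8148 U + 59 o{\left(14 \right)} = 8148 \cdot 8 + 59 \left(-15 + 14^{2}\right) = 65184 + 59 \left(-15 + 196\right) = 65184 + 59 \cdot 181 = 65184 + 10679 = 75863$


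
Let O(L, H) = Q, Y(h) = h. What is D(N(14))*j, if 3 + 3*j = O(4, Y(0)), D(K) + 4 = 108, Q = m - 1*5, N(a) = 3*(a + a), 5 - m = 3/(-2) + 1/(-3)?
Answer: -364/9 ≈ -40.444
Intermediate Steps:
m = 41/6 (m = 5 - (3/(-2) + 1/(-3)) = 5 - (3*(-1/2) + 1*(-1/3)) = 5 - (-3/2 - 1/3) = 5 - 1*(-11/6) = 5 + 11/6 = 41/6 ≈ 6.8333)
N(a) = 6*a (N(a) = 3*(2*a) = 6*a)
Q = 11/6 (Q = 41/6 - 1*5 = 41/6 - 5 = 11/6 ≈ 1.8333)
D(K) = 104 (D(K) = -4 + 108 = 104)
O(L, H) = 11/6
j = -7/18 (j = -1 + (1/3)*(11/6) = -1 + 11/18 = -7/18 ≈ -0.38889)
D(N(14))*j = 104*(-7/18) = -364/9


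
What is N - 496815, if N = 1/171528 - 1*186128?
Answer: -117143846903/171528 ≈ -6.8294e+5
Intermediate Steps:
N = -31926163583/171528 (N = 1/171528 - 186128 = -31926163583/171528 ≈ -1.8613e+5)
N - 496815 = -31926163583/171528 - 496815 = -117143846903/171528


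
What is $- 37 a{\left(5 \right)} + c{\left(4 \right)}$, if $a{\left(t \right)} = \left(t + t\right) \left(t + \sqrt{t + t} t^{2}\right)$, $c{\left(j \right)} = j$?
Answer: $-1846 - 9250 \sqrt{10} \approx -31097.0$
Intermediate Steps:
$a{\left(t \right)} = 2 t \left(t + \sqrt{2} t^{\frac{5}{2}}\right)$ ($a{\left(t \right)} = 2 t \left(t + \sqrt{2 t} t^{2}\right) = 2 t \left(t + \sqrt{2} \sqrt{t} t^{2}\right) = 2 t \left(t + \sqrt{2} t^{\frac{5}{2}}\right)$)
$- 37 a{\left(5 \right)} + c{\left(4 \right)} = - 37 \left(2 \cdot 5^{2} + 2 \sqrt{2} \cdot 5^{\frac{7}{2}}\right) + 4 = - 37 \left(2 \cdot 25 + 2 \sqrt{2} \cdot 125 \sqrt{5}\right) + 4 = - 37 \left(50 + 250 \sqrt{10}\right) + 4 = \left(-1850 - 9250 \sqrt{10}\right) + 4 = -1846 - 9250 \sqrt{10}$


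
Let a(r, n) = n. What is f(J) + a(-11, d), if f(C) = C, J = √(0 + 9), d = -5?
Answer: -2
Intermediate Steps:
J = 3 (J = √9 = 3)
f(J) + a(-11, d) = 3 - 5 = -2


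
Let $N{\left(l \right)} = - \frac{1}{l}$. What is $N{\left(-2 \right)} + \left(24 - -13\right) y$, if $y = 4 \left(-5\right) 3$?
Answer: $- \frac{4439}{2} \approx -2219.5$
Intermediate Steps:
$y = -60$ ($y = \left(-20\right) 3 = -60$)
$N{\left(-2 \right)} + \left(24 - -13\right) y = - \frac{1}{-2} + \left(24 - -13\right) \left(-60\right) = \left(-1\right) \left(- \frac{1}{2}\right) + \left(24 + 13\right) \left(-60\right) = \frac{1}{2} + 37 \left(-60\right) = \frac{1}{2} - 2220 = - \frac{4439}{2}$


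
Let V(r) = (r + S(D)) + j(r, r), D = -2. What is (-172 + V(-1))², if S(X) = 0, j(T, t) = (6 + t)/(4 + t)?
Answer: 264196/9 ≈ 29355.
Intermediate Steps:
j(T, t) = (6 + t)/(4 + t)
V(r) = r + (6 + r)/(4 + r) (V(r) = (r + 0) + (6 + r)/(4 + r) = r + (6 + r)/(4 + r))
(-172 + V(-1))² = (-172 + (6 - 1 - (4 - 1))/(4 - 1))² = (-172 + (6 - 1 - 1*3)/3)² = (-172 + (6 - 1 - 3)/3)² = (-172 + (⅓)*2)² = (-172 + ⅔)² = (-514/3)² = 264196/9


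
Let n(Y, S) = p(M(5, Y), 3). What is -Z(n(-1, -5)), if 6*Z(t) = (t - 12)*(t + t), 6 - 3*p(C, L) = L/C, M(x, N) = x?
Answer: 153/25 ≈ 6.1200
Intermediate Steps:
p(C, L) = 2 - L/(3*C)
n(Y, S) = 9/5 (n(Y, S) = 2 - ⅓*3/5 = 2 - ⅓*3*⅕ = 2 - ⅕ = 9/5)
Z(t) = t*(-12 + t)/3 (Z(t) = ((t - 12)*(t + t))/6 = ((-12 + t)*(2*t))/6 = (2*t*(-12 + t))/6 = t*(-12 + t)/3)
-Z(n(-1, -5)) = -9*(-12 + 9/5)/(3*5) = -9*(-51)/(3*5*5) = -1*(-153/25) = 153/25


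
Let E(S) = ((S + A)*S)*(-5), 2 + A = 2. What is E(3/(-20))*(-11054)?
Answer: 49743/40 ≈ 1243.6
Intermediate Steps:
A = 0 (A = -2 + 2 = 0)
E(S) = -5*S² (E(S) = ((S + 0)*S)*(-5) = (S*S)*(-5) = S²*(-5) = -5*S²)
E(3/(-20))*(-11054) = -5*(3/(-20))²*(-11054) = -5*(3*(-1/20))²*(-11054) = -5*(-3/20)²*(-11054) = -5*9/400*(-11054) = -9/80*(-11054) = 49743/40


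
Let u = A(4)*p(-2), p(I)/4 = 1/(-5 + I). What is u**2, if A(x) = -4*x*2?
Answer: 16384/49 ≈ 334.37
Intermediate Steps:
A(x) = -8*x
p(I) = 4/(-5 + I)
u = 128/7 (u = (-8*4)*(4/(-5 - 2)) = -128/(-7) = -128*(-1)/7 = -32*(-4/7) = 128/7 ≈ 18.286)
u**2 = (128/7)**2 = 16384/49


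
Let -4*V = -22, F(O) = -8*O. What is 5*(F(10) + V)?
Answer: -745/2 ≈ -372.50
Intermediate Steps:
V = 11/2 (V = -¼*(-22) = 11/2 ≈ 5.5000)
5*(F(10) + V) = 5*(-8*10 + 11/2) = 5*(-80 + 11/2) = 5*(-149/2) = -745/2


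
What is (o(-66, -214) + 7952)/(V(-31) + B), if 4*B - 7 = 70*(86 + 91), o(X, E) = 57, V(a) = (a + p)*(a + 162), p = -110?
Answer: -32036/61487 ≈ -0.52102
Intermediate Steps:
V(a) = (-110 + a)*(162 + a) (V(a) = (a - 110)*(a + 162) = (-110 + a)*(162 + a))
B = 12397/4 (B = 7/4 + (70*(86 + 91))/4 = 7/4 + (70*177)/4 = 7/4 + (¼)*12390 = 7/4 + 6195/2 = 12397/4 ≈ 3099.3)
(o(-66, -214) + 7952)/(V(-31) + B) = (57 + 7952)/((-17820 + (-31)² + 52*(-31)) + 12397/4) = 8009/((-17820 + 961 - 1612) + 12397/4) = 8009/(-18471 + 12397/4) = 8009/(-61487/4) = 8009*(-4/61487) = -32036/61487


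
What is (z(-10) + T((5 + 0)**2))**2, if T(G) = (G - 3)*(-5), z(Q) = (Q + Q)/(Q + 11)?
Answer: 16900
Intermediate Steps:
z(Q) = 2*Q/(11 + Q) (z(Q) = (2*Q)/(11 + Q) = 2*Q/(11 + Q))
T(G) = 15 - 5*G (T(G) = (-3 + G)*(-5) = 15 - 5*G)
(z(-10) + T((5 + 0)**2))**2 = (2*(-10)/(11 - 10) + (15 - 5*(5 + 0)**2))**2 = (2*(-10)/1 + (15 - 5*5**2))**2 = (2*(-10)*1 + (15 - 5*25))**2 = (-20 + (15 - 125))**2 = (-20 - 110)**2 = (-130)**2 = 16900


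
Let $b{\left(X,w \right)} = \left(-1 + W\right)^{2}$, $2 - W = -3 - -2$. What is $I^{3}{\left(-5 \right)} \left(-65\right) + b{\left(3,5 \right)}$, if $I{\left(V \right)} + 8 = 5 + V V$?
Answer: $-692116$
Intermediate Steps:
$W = 3$ ($W = 2 - \left(-3 - -2\right) = 2 - \left(-3 + 2\right) = 2 - -1 = 2 + 1 = 3$)
$I{\left(V \right)} = -3 + V^{2}$ ($I{\left(V \right)} = -8 + \left(5 + V V\right) = -8 + \left(5 + V^{2}\right) = -3 + V^{2}$)
$b{\left(X,w \right)} = 4$ ($b{\left(X,w \right)} = \left(-1 + 3\right)^{2} = 2^{2} = 4$)
$I^{3}{\left(-5 \right)} \left(-65\right) + b{\left(3,5 \right)} = \left(-3 + \left(-5\right)^{2}\right)^{3} \left(-65\right) + 4 = \left(-3 + 25\right)^{3} \left(-65\right) + 4 = 22^{3} \left(-65\right) + 4 = 10648 \left(-65\right) + 4 = -692120 + 4 = -692116$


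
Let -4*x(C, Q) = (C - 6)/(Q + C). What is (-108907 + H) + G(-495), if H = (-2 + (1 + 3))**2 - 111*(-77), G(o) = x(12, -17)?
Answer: -1003557/10 ≈ -1.0036e+5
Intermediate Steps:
x(C, Q) = -(-6 + C)/(4*(C + Q)) (x(C, Q) = -(C - 6)/(4*(Q + C)) = -(-6 + C)/(4*(C + Q)))
G(o) = 3/10 (G(o) = (6 - 1*12)/(4*(12 - 17)) = (1/4)*(6 - 12)/(-5) = (1/4)*(-1/5)*(-6) = 3/10)
H = 8551 (H = (-2 + 4)**2 + 8547 = 2**2 + 8547 = 4 + 8547 = 8551)
(-108907 + H) + G(-495) = (-108907 + 8551) + 3/10 = -100356 + 3/10 = -1003557/10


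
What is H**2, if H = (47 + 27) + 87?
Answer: 25921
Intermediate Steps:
H = 161 (H = 74 + 87 = 161)
H**2 = 161**2 = 25921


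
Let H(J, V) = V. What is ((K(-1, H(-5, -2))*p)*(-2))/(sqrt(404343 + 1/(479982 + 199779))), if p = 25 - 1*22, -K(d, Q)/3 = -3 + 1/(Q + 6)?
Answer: -297*sqrt(5189911073567674)/274856602024 ≈ -0.077845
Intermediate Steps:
K(d, Q) = 9 - 3/(6 + Q) (K(d, Q) = -3*(-3 + 1/(Q + 6)) = -3*(-3 + 1/(6 + Q)) = 9 - 3/(6 + Q))
p = 3 (p = 25 - 22 = 3)
((K(-1, H(-5, -2))*p)*(-2))/(sqrt(404343 + 1/(479982 + 199779))) = (((3*(17 + 3*(-2))/(6 - 2))*3)*(-2))/(sqrt(404343 + 1/(479982 + 199779))) = (((3*(17 - 6)/4)*3)*(-2))/(sqrt(404343 + 1/679761)) = (((3*(1/4)*11)*3)*(-2))/(sqrt(404343 + 1/679761)) = (((33/4)*3)*(-2))/(sqrt(274856602024/679761)) = ((99/4)*(-2))/((2*sqrt(5189911073567674)/226587)) = -297*sqrt(5189911073567674)/274856602024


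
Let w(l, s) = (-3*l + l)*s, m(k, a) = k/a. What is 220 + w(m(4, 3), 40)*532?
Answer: -169580/3 ≈ -56527.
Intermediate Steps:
w(l, s) = -2*l*s (w(l, s) = (-2*l)*s = -2*l*s)
220 + w(m(4, 3), 40)*532 = 220 - 2*4/3*40*532 = 220 - 320/3*532 = 220 - 170240/3 = -169580/3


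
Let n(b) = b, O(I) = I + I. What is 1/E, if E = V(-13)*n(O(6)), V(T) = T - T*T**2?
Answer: 1/26208 ≈ 3.8156e-5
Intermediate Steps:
O(I) = 2*I
V(T) = T - T**3
E = 26208 (E = (-13 - 1*(-13)**3)*(2*6) = (-13 - 1*(-2197))*12 = (-13 + 2197)*12 = 2184*12 = 26208)
1/E = 1/26208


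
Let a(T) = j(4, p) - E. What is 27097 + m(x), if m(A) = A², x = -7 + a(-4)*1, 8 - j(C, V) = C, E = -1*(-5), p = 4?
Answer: 27161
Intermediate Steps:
E = 5
j(C, V) = 8 - C
a(T) = -1 (a(T) = (8 - 1*4) - 1*5 = (8 - 4) - 5 = 4 - 5 = -1)
x = -8 (x = -7 - 1*1 = -7 - 1 = -8)
27097 + m(x) = 27097 + (-8)² = 27097 + 64 = 27161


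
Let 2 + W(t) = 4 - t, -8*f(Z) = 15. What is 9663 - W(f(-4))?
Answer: 77273/8 ≈ 9659.1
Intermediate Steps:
f(Z) = -15/8 (f(Z) = -⅛*15 = -15/8)
W(t) = 2 - t (W(t) = -2 + (4 - t) = 2 - t)
9663 - W(f(-4)) = 9663 - (2 - 1*(-15/8)) = 9663 - (2 + 15/8) = 9663 - 1*31/8 = 9663 - 31/8 = 77273/8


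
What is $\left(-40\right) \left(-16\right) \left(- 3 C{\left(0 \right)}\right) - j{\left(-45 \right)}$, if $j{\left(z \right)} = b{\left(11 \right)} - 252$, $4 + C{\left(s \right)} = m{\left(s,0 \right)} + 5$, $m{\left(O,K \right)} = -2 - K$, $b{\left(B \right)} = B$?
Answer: $2161$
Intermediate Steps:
$C{\left(s \right)} = -1$ ($C{\left(s \right)} = -4 + \left(\left(-2 - 0\right) + 5\right) = -4 + \left(\left(-2 + 0\right) + 5\right) = -4 + \left(-2 + 5\right) = -4 + 3 = -1$)
$j{\left(z \right)} = -241$ ($j{\left(z \right)} = 11 - 252 = -241$)
$\left(-40\right) \left(-16\right) \left(- 3 C{\left(0 \right)}\right) - j{\left(-45 \right)} = \left(-40\right) \left(-16\right) \left(\left(-3\right) \left(-1\right)\right) - -241 = 640 \cdot 3 + 241 = 1920 + 241 = 2161$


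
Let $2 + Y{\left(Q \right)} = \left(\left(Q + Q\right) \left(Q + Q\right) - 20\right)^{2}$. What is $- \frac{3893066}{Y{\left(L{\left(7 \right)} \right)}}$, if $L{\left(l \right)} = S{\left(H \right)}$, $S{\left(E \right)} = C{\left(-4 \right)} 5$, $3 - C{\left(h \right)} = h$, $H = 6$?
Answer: $- \frac{1946533}{11907199} \approx -0.16348$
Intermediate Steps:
$C{\left(h \right)} = 3 - h$
$S{\left(E \right)} = 35$ ($S{\left(E \right)} = \left(3 - -4\right) 5 = \left(3 + 4\right) 5 = 7 \cdot 5 = 35$)
$L{\left(l \right)} = 35$
$Y{\left(Q \right)} = -2 + \left(-20 + 4 Q^{2}\right)^{2}$ ($Y{\left(Q \right)} = -2 + \left(\left(Q + Q\right) \left(Q + Q\right) - 20\right)^{2} = -2 + \left(2 Q 2 Q - 20\right)^{2} = -2 + \left(4 Q^{2} - 20\right)^{2} = -2 + \left(-20 + 4 Q^{2}\right)^{2}$)
$- \frac{3893066}{Y{\left(L{\left(7 \right)} \right)}} = - \frac{3893066}{-2 + 16 \left(-5 + 35^{2}\right)^{2}} = - \frac{3893066}{-2 + 16 \left(-5 + 1225\right)^{2}} = - \frac{3893066}{-2 + 16 \cdot 1220^{2}} = - \frac{3893066}{-2 + 16 \cdot 1488400} = - \frac{3893066}{-2 + 23814400} = - \frac{3893066}{23814398} = \left(-3893066\right) \frac{1}{23814398} = - \frac{1946533}{11907199}$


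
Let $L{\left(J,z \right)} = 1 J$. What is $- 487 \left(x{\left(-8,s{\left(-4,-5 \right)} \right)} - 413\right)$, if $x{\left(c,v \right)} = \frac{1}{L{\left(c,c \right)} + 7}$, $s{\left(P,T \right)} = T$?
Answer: $201618$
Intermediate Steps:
$L{\left(J,z \right)} = J$
$x{\left(c,v \right)} = \frac{1}{7 + c}$ ($x{\left(c,v \right)} = \frac{1}{c + 7} = \frac{1}{7 + c}$)
$- 487 \left(x{\left(-8,s{\left(-4,-5 \right)} \right)} - 413\right) = - 487 \left(\frac{1}{7 - 8} - 413\right) = - 487 \left(\frac{1}{-1} - 413\right) = - 487 \left(-1 - 413\right) = \left(-487\right) \left(-414\right) = 201618$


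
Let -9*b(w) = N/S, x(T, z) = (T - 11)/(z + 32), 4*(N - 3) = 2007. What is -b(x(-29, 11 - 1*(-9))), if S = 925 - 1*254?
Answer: 673/8052 ≈ 0.083582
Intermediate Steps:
N = 2019/4 (N = 3 + (¼)*2007 = 3 + 2007/4 = 2019/4 ≈ 504.75)
x(T, z) = (-11 + T)/(32 + z)
S = 671 (S = 925 - 254 = 671)
b(w) = -673/8052 (b(w) = -673/(12*671) = -⅑*2019/2684 = -673/8052)
-b(x(-29, 11 - 1*(-9))) = -1*(-673/8052) = 673/8052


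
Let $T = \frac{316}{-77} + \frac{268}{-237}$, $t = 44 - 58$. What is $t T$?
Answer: $\frac{191056}{2607} \approx 73.286$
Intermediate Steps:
$t = -14$
$T = - \frac{95528}{18249}$ ($T = 316 \left(- \frac{1}{77}\right) + 268 \left(- \frac{1}{237}\right) = - \frac{316}{77} - \frac{268}{237} = - \frac{95528}{18249} \approx -5.2347$)
$t T = \left(-14\right) \left(- \frac{95528}{18249}\right) = \frac{191056}{2607}$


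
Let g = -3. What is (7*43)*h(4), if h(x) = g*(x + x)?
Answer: -7224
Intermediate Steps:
h(x) = -6*x (h(x) = -3*(x + x) = -6*x)
(7*43)*h(4) = (7*43)*(-6*4) = 301*(-24) = -7224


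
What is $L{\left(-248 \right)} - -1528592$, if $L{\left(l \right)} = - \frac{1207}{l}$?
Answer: $\frac{379092023}{248} \approx 1.5286 \cdot 10^{6}$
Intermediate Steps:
$L{\left(-248 \right)} - -1528592 = - \frac{1207}{-248} - -1528592 = \left(-1207\right) \left(- \frac{1}{248}\right) + 1528592 = \frac{1207}{248} + 1528592 = \frac{379092023}{248}$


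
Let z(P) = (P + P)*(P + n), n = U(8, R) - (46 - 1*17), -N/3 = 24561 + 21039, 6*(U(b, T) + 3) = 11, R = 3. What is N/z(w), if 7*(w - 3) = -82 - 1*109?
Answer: -2010960/38879 ≈ -51.724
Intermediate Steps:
U(b, T) = -7/6 (U(b, T) = -3 + (1/6)*11 = -3 + 11/6 = -7/6)
N = -136800 (N = -3*(24561 + 21039) = -3*45600 = -136800)
n = -181/6 (n = -7/6 - (46 - 1*17) = -7/6 - (46 - 17) = -7/6 - 1*29 = -7/6 - 29 = -181/6 ≈ -30.167)
w = -170/7 (w = 3 + (-82 - 1*109)/7 = 3 + (-82 - 109)/7 = 3 + (1/7)*(-191) = 3 - 191/7 = -170/7 ≈ -24.286)
z(P) = 2*P*(-181/6 + P) (z(P) = (P + P)*(P - 181/6) = (2*P)*(-181/6 + P) = 2*P*(-181/6 + P))
N/z(w) = -136800*(-21/(170*(-181 + 6*(-170/7)))) = -136800*(-21/(170*(-181 - 1020/7))) = -136800/((1/3)*(-170/7)*(-2287/7)) = -136800/388790/147 = -136800*147/388790 = -2010960/38879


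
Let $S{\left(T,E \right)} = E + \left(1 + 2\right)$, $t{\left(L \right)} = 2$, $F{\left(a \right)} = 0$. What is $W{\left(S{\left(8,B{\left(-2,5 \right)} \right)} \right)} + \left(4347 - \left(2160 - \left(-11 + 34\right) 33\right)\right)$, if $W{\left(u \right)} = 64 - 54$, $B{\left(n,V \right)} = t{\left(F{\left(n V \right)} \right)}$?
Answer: $2956$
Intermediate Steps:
$B{\left(n,V \right)} = 2$
$S{\left(T,E \right)} = 3 + E$ ($S{\left(T,E \right)} = E + 3 = 3 + E$)
$W{\left(u \right)} = 10$ ($W{\left(u \right)} = 64 - 54 = 10$)
$W{\left(S{\left(8,B{\left(-2,5 \right)} \right)} \right)} + \left(4347 - \left(2160 - \left(-11 + 34\right) 33\right)\right) = 10 + \left(4347 - \left(2160 - \left(-11 + 34\right) 33\right)\right) = 10 + \left(4347 + \left(23 \cdot 33 - 2160\right)\right) = 10 + \left(4347 + \left(759 - 2160\right)\right) = 10 + \left(4347 - 1401\right) = 10 + 2946 = 2956$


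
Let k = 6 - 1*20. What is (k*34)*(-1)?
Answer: 476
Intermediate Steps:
k = -14 (k = 6 - 20 = -14)
(k*34)*(-1) = -14*34*(-1) = -476*(-1) = 476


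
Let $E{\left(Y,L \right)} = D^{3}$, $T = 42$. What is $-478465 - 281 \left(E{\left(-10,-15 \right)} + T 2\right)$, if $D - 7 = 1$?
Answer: $-645941$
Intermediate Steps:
$D = 8$ ($D = 7 + 1 = 8$)
$E{\left(Y,L \right)} = 512$ ($E{\left(Y,L \right)} = 8^{3} = 512$)
$-478465 - 281 \left(E{\left(-10,-15 \right)} + T 2\right) = -478465 - 281 \left(512 + 42 \cdot 2\right) = -478465 - 281 \left(512 + 84\right) = -478465 - 281 \cdot 596 = -478465 - 167476 = -645941$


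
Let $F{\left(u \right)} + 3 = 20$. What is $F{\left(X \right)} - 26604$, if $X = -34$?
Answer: $-26587$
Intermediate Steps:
$F{\left(u \right)} = 17$ ($F{\left(u \right)} = -3 + 20 = 17$)
$F{\left(X \right)} - 26604 = 17 - 26604 = -26587$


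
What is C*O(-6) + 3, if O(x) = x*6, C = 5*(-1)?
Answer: 183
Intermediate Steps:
C = -5
O(x) = 6*x
C*O(-6) + 3 = -30*(-6) + 3 = -5*(-36) + 3 = 180 + 3 = 183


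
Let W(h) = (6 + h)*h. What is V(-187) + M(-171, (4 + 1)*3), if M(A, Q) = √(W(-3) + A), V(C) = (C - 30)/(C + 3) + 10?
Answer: 2057/184 + 6*I*√5 ≈ 11.179 + 13.416*I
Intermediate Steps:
W(h) = h*(6 + h)
V(C) = 10 + (-30 + C)/(3 + C) (V(C) = (-30 + C)/(3 + C) + 10 = 10 + (-30 + C)/(3 + C))
M(A, Q) = √(-9 + A) (M(A, Q) = √(-3*(6 - 3) + A) = √(-3*3 + A) = √(-9 + A))
V(-187) + M(-171, (4 + 1)*3) = 11*(-187)/(3 - 187) + √(-9 - 171) = 11*(-187)/(-184) + √(-180) = 11*(-187)*(-1/184) + 6*I*√5 = 2057/184 + 6*I*√5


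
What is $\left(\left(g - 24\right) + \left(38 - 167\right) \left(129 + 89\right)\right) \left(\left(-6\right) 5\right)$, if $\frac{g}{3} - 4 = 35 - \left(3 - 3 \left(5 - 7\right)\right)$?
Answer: $841680$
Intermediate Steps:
$g = 90$ ($g = 12 + 3 \left(35 - \left(3 - 3 \left(5 - 7\right)\right)\right) = 12 + 3 \left(35 - \left(3 - 3 \left(-2\right)\right)\right) = 12 + 3 \left(35 - \left(3 - -6\right)\right) = 12 + 3 \left(35 - \left(3 + 6\right)\right) = 12 + 3 \left(35 - 9\right) = 12 + 3 \cdot 26 = 12 + 78 = 90$)
$\left(\left(g - 24\right) + \left(38 - 167\right) \left(129 + 89\right)\right) \left(\left(-6\right) 5\right) = \left(\left(90 - 24\right) + \left(38 - 167\right) \left(129 + 89\right)\right) \left(\left(-6\right) 5\right) = \left(\left(90 - 24\right) - 28122\right) \left(-30\right) = \left(66 - 28122\right) \left(-30\right) = \left(-28056\right) \left(-30\right) = 841680$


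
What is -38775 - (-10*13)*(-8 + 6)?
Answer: -39035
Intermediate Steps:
-38775 - (-10*13)*(-8 + 6) = -38775 - (-130)*(-2) = -38775 - 1*260 = -38775 - 260 = -39035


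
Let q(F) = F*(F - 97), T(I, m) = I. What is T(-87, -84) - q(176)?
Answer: -13991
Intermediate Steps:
q(F) = F*(-97 + F)
T(-87, -84) - q(176) = -87 - 176*(-97 + 176) = -87 - 176*79 = -87 - 1*13904 = -87 - 13904 = -13991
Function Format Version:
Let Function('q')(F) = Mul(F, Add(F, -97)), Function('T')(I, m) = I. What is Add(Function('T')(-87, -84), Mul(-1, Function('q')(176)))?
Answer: -13991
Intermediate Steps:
Function('q')(F) = Mul(F, Add(-97, F))
Add(Function('T')(-87, -84), Mul(-1, Function('q')(176))) = Add(-87, Mul(-1, Mul(176, Add(-97, 176)))) = Add(-87, Mul(-1, Mul(176, 79))) = Add(-87, Mul(-1, 13904)) = Add(-87, -13904) = -13991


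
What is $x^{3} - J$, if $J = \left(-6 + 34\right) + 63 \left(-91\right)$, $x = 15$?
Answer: $9080$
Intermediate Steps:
$J = -5705$ ($J = 28 - 5733 = -5705$)
$x^{3} - J = 15^{3} - -5705 = 3375 + 5705 = 9080$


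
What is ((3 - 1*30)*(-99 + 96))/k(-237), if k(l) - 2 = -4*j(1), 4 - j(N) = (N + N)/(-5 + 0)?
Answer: -135/26 ≈ -5.1923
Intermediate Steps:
j(N) = 4 + 2*N/5 (j(N) = 4 - (N + N)/(-5 + 0) = 4 - 2*N/(-5) = 4 - 2*N*(-1)/5 = 4 - (-2)*N/5 = 4 + 2*N/5)
k(l) = -78/5 (k(l) = 2 - 4*(4 + (2/5)*1) = 2 - 4*(4 + 2/5) = 2 - 4*22/5 = 2 - 88/5 = -78/5)
((3 - 1*30)*(-99 + 96))/k(-237) = ((3 - 1*30)*(-99 + 96))/(-78/5) = ((3 - 30)*(-3))*(-5/78) = -27*(-3)*(-5/78) = 81*(-5/78) = -135/26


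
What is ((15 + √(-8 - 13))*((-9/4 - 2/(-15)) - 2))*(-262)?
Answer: 32357/2 + 32357*I*√21/30 ≈ 16179.0 + 4942.6*I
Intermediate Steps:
((15 + √(-8 - 13))*((-9/4 - 2/(-15)) - 2))*(-262) = ((15 + √(-21))*((-9*¼ - 2*(-1/15)) - 2))*(-262) = ((15 + I*√21)*((-9/4 + 2/15) - 2))*(-262) = ((15 + I*√21)*(-127/60 - 2))*(-262) = ((15 + I*√21)*(-247/60))*(-262) = (-247/4 - 247*I*√21/60)*(-262) = 32357/2 + 32357*I*√21/30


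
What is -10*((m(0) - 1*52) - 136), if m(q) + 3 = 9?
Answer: 1820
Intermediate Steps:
m(q) = 6 (m(q) = -3 + 9 = 6)
-10*((m(0) - 1*52) - 136) = -10*((6 - 1*52) - 136) = -10*((6 - 52) - 136) = -10*(-46 - 136) = -10*(-182) = 1820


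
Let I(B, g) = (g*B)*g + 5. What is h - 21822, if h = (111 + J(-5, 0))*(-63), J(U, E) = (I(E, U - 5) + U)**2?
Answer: -28815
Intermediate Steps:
I(B, g) = 5 + B*g**2 (I(B, g) = (B*g)*g + 5 = B*g**2 + 5 = 5 + B*g**2)
J(U, E) = (5 + U + E*(-5 + U)**2)**2 (J(U, E) = ((5 + E*(U - 5)**2) + U)**2 = ((5 + E*(-5 + U)**2) + U)**2 = (5 + U + E*(-5 + U)**2)**2)
h = -6993 (h = (111 + (5 - 5 + 0*(-5 - 5)**2)**2)*(-63) = (111 + (5 - 5 + 0*(-10)**2)**2)*(-63) = (111 + (5 - 5 + 0*100)**2)*(-63) = (111 + (5 - 5 + 0)**2)*(-63) = (111 + 0**2)*(-63) = (111 + 0)*(-63) = 111*(-63) = -6993)
h - 21822 = -6993 - 21822 = -28815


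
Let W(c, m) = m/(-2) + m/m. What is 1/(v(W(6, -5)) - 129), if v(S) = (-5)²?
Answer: -1/104 ≈ -0.0096154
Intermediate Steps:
W(c, m) = 1 - m/2 (W(c, m) = m*(-½) + 1 = -m/2 + 1 = 1 - m/2)
v(S) = 25
1/(v(W(6, -5)) - 129) = 1/(25 - 129) = 1/(-104) = -1/104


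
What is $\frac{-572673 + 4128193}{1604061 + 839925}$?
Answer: $\frac{1777760}{1221993} \approx 1.4548$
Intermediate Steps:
$\frac{-572673 + 4128193}{1604061 + 839925} = \frac{3555520}{2443986} = 3555520 \cdot \frac{1}{2443986} = \frac{1777760}{1221993}$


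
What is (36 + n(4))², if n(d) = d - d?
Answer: 1296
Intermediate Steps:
n(d) = 0
(36 + n(4))² = (36 + 0)² = 36² = 1296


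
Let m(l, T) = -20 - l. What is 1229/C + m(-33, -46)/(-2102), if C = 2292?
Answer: 1276781/2408892 ≈ 0.53003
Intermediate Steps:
1229/C + m(-33, -46)/(-2102) = 1229/2292 + (-20 - 1*(-33))/(-2102) = 1229*(1/2292) + (-20 + 33)*(-1/2102) = 1229/2292 + 13*(-1/2102) = 1229/2292 - 13/2102 = 1276781/2408892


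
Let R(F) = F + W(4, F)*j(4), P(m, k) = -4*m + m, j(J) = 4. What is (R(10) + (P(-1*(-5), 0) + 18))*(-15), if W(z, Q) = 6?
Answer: -555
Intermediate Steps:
P(m, k) = -3*m
R(F) = 24 + F (R(F) = F + 6*4 = F + 24 = 24 + F)
(R(10) + (P(-1*(-5), 0) + 18))*(-15) = ((24 + 10) + (-(-3)*(-5) + 18))*(-15) = (34 + (-3*5 + 18))*(-15) = (34 + (-15 + 18))*(-15) = (34 + 3)*(-15) = 37*(-15) = -555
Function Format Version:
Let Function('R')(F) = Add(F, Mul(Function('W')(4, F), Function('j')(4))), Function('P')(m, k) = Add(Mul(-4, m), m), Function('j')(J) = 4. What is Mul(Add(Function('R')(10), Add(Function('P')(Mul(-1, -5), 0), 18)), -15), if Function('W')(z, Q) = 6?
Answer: -555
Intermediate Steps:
Function('P')(m, k) = Mul(-3, m)
Function('R')(F) = Add(24, F) (Function('R')(F) = Add(F, Mul(6, 4)) = Add(F, 24) = Add(24, F))
Mul(Add(Function('R')(10), Add(Function('P')(Mul(-1, -5), 0), 18)), -15) = Mul(Add(Add(24, 10), Add(Mul(-3, Mul(-1, -5)), 18)), -15) = Mul(Add(34, Add(Mul(-3, 5), 18)), -15) = Mul(Add(34, Add(-15, 18)), -15) = Mul(Add(34, 3), -15) = Mul(37, -15) = -555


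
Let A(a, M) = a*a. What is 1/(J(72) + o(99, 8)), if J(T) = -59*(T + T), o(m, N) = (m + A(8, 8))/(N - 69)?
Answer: -61/518419 ≈ -0.00011767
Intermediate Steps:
A(a, M) = a²
o(m, N) = (64 + m)/(-69 + N) (o(m, N) = (m + 8²)/(N - 69) = (m + 64)/(-69 + N) = (64 + m)/(-69 + N))
J(T) = -118*T
1/(J(72) + o(99, 8)) = 1/(-118*72 + (64 + 99)/(-69 + 8)) = 1/(-8496 + 163/(-61)) = 1/(-8496 - 1/61*163) = 1/(-8496 - 163/61) = 1/(-518419/61) = -61/518419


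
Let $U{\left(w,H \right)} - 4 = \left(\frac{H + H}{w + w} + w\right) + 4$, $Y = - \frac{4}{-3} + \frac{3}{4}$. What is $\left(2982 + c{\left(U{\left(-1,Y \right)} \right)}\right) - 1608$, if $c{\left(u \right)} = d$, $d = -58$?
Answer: $1316$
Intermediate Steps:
$Y = \frac{25}{12}$ ($Y = \left(-4\right) \left(- \frac{1}{3}\right) + 3 \cdot \frac{1}{4} = \frac{4}{3} + \frac{3}{4} = \frac{25}{12} \approx 2.0833$)
$U{\left(w,H \right)} = 8 + w + \frac{H}{w}$ ($U{\left(w,H \right)} = 4 + \left(\left(\frac{H + H}{w + w} + w\right) + 4\right) = 4 + \left(\left(\frac{2 H}{2 w} + w\right) + 4\right) = 4 + \left(\left(2 H \frac{1}{2 w} + w\right) + 4\right) = 4 + \left(\left(\frac{H}{w} + w\right) + 4\right) = 4 + \left(\left(w + \frac{H}{w}\right) + 4\right) = 4 + \left(4 + w + \frac{H}{w}\right) = 8 + w + \frac{H}{w}$)
$c{\left(u \right)} = -58$
$\left(2982 + c{\left(U{\left(-1,Y \right)} \right)}\right) - 1608 = \left(2982 - 58\right) - 1608 = 2924 - 1608 = 1316$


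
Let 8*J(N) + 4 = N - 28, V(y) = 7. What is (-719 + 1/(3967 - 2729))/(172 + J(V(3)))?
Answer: -3560484/836269 ≈ -4.2576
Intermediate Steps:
J(N) = -4 + N/8 (J(N) = -1/2 + (N - 28)/8 = -1/2 + (-28 + N)/8 = -1/2 + (-7/2 + N/8) = -4 + N/8)
(-719 + 1/(3967 - 2729))/(172 + J(V(3))) = (-719 + 1/(3967 - 2729))/(172 + (-4 + (1/8)*7)) = (-719 + 1/1238)/(172 + (-4 + 7/8)) = (-719 + 1/1238)/(172 - 25/8) = -890121/(1238*1351/8) = -890121/1238*8/1351 = -3560484/836269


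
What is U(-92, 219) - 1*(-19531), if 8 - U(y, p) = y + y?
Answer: 19723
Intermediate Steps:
U(y, p) = 8 - 2*y (U(y, p) = 8 - (y + y) = 8 - 2*y)
U(-92, 219) - 1*(-19531) = (8 - 2*(-92)) - 1*(-19531) = (8 + 184) + 19531 = 192 + 19531 = 19723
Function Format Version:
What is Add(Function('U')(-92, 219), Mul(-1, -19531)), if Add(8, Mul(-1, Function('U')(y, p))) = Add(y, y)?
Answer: 19723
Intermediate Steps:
Function('U')(y, p) = Add(8, Mul(-2, y)) (Function('U')(y, p) = Add(8, Mul(-1, Add(y, y))) = Add(8, Mul(-1, Mul(2, y))) = Add(8, Mul(-2, y)))
Add(Function('U')(-92, 219), Mul(-1, -19531)) = Add(Add(8, Mul(-2, -92)), Mul(-1, -19531)) = Add(Add(8, 184), 19531) = Add(192, 19531) = 19723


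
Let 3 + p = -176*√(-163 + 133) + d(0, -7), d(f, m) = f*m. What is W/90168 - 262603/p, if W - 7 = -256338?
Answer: -55723472249/27930710184 - 46218128*I*√30/929289 ≈ -1.9951 - 272.41*I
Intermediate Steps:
W = -256331 (W = 7 - 256338 = -256331)
p = -3 - 176*I*√30 (p = -3 + (-176*√(-163 + 133) + 0*(-7)) = -3 + (-176*I*√30 + 0) = -3 - 176*I*√30 ≈ -3.0 - 963.99*I)
W/90168 - 262603/p = -256331/90168 - 262603/(-3 - 176*I*√30)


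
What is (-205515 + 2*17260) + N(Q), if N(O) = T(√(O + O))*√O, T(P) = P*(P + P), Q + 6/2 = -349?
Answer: -170995 - 5632*I*√22 ≈ -1.71e+5 - 26416.0*I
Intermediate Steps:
Q = -352 (Q = -3 - 349 = -352)
T(P) = 2*P² (T(P) = P*(2*P) = 2*P²)
N(O) = 4*O^(3/2) (N(O) = (2*(√(O + O))²)*√O = (2*(√(2*O))²)*√O = (2*(√2*√O)²)*√O = (2*(2*O))*√O = (4*O)*√O = 4*O^(3/2))
(-205515 + 2*17260) + N(Q) = (-205515 + 2*17260) + 4*(-352)^(3/2) = (-205515 + 34520) + 4*(-1408*I*√22) = -170995 - 5632*I*√22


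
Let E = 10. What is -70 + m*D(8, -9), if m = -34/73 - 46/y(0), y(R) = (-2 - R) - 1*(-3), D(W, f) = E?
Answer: -39030/73 ≈ -534.66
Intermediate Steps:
D(W, f) = 10
y(R) = 1 - R (y(R) = (-2 - R) + 3 = 1 - R)
m = -3392/73 (m = -34/73 - 46/(1 - 1*0) = -34*1/73 - 46/(1 + 0) = -34/73 - 46/1 = -34/73 - 46*1 = -34/73 - 46 = -3392/73 ≈ -46.466)
-70 + m*D(8, -9) = -70 - 3392/73*10 = -70 - 33920/73 = -39030/73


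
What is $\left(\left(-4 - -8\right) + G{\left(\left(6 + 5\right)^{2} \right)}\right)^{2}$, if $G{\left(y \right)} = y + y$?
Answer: $60516$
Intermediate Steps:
$G{\left(y \right)} = 2 y$
$\left(\left(-4 - -8\right) + G{\left(\left(6 + 5\right)^{2} \right)}\right)^{2} = \left(\left(-4 - -8\right) + 2 \left(6 + 5\right)^{2}\right)^{2} = \left(\left(-4 + 8\right) + 2 \cdot 11^{2}\right)^{2} = \left(4 + 2 \cdot 121\right)^{2} = \left(4 + 242\right)^{2} = 246^{2} = 60516$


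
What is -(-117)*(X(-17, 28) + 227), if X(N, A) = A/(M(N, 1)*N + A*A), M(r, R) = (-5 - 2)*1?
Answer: 1142193/43 ≈ 26563.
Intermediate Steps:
M(r, R) = -7 (M(r, R) = -7*1 = -7)
X(N, A) = A/(A² - 7*N) (X(N, A) = A/(-7*N + A*A) = A/(-7*N + A²) = A/(A² - 7*N))
-(-117)*(X(-17, 28) + 227) = -(-117)*(28/(28² - 7*(-17)) + 227) = -(-117)*(28/(784 + 119) + 227) = -(-117)*(28/903 + 227) = -(-117)*(28*(1/903) + 227) = -(-117)*(4/129 + 227) = -(-117)*29287/129 = -1*(-1142193/43) = 1142193/43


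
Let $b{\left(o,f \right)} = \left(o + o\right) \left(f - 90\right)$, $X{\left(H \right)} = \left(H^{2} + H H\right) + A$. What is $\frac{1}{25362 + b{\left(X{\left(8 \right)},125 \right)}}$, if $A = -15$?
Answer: $\frac{1}{33272} \approx 3.0055 \cdot 10^{-5}$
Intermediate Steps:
$X{\left(H \right)} = -15 + 2 H^{2}$ ($X{\left(H \right)} = \left(H^{2} + H H\right) - 15 = \left(H^{2} + H^{2}\right) - 15 = 2 H^{2} - 15 = -15 + 2 H^{2}$)
$b{\left(o,f \right)} = 2 o \left(-90 + f\right)$
$\frac{1}{25362 + b{\left(X{\left(8 \right)},125 \right)}} = \frac{1}{25362 + 2 \left(-15 + 2 \cdot 8^{2}\right) \left(-90 + 125\right)} = \frac{1}{25362 + 2 \left(-15 + 2 \cdot 64\right) 35} = \frac{1}{25362 + 2 \left(-15 + 128\right) 35} = \frac{1}{25362 + 2 \cdot 113 \cdot 35} = \frac{1}{25362 + 7910} = \frac{1}{33272}$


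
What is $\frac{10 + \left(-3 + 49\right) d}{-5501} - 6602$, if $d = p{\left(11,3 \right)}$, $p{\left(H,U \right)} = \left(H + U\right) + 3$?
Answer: $- \frac{36318394}{5501} \approx -6602.1$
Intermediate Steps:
$p{\left(H,U \right)} = 3 + H + U$
$d = 17$ ($d = 3 + 11 + 3 = 17$)
$\frac{10 + \left(-3 + 49\right) d}{-5501} - 6602 = \frac{10 + \left(-3 + 49\right) 17}{-5501} - 6602 = \left(10 + 46 \cdot 17\right) \left(- \frac{1}{5501}\right) - 6602 = \left(10 + 782\right) \left(- \frac{1}{5501}\right) - 6602 = 792 \left(- \frac{1}{5501}\right) - 6602 = - \frac{792}{5501} - 6602 = - \frac{36318394}{5501}$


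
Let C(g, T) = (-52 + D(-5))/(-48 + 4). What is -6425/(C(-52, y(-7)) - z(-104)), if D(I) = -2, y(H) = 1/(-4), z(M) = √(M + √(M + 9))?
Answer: -6425/(27/22 - √(-104 + I*√95)) ≈ -45.98 - 625.96*I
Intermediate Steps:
z(M) = √(M + √(9 + M))
y(H) = -¼
C(g, T) = 27/22 (C(g, T) = (-52 - 2)/(-48 + 4) = -54/(-44) = -54*(-1/44) = 27/22)
-6425/(C(-52, y(-7)) - z(-104)) = -6425/(27/22 - √(-104 + √(9 - 104))) = -6425/(27/22 - √(-104 + √(-95))) = -6425/(27/22 - √(-104 + I*√95))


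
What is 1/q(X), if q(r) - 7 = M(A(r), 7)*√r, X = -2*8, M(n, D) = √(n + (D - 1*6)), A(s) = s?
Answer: -7/191 - 4*√15/191 ≈ -0.11776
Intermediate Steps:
M(n, D) = √(-6 + D + n) (M(n, D) = √(n + (D - 6)) = √(n + (-6 + D)) = √(-6 + D + n))
X = -16
q(r) = 7 + √r*√(1 + r) (q(r) = 7 + √(-6 + 7 + r)*√r = 7 + √(1 + r)*√r = 7 + √r*√(1 + r))
1/q(X) = 1/(7 + √(-16)*√(1 - 16)) = 1/(7 + (4*I)*√(-15)) = 1/(7 + (4*I)*(I*√15)) = 1/(7 - 4*√15)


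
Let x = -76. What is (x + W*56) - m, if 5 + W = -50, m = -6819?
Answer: 3663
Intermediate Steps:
W = -55 (W = -5 - 50 = -55)
(x + W*56) - m = (-76 - 55*56) - 1*(-6819) = (-76 - 3080) + 6819 = -3156 + 6819 = 3663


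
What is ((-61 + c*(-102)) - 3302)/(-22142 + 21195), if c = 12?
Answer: 4587/947 ≈ 4.8437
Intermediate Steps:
((-61 + c*(-102)) - 3302)/(-22142 + 21195) = ((-61 + 12*(-102)) - 3302)/(-22142 + 21195) = ((-61 - 1224) - 3302)/(-947) = (-1285 - 3302)*(-1/947) = -4587*(-1/947) = 4587/947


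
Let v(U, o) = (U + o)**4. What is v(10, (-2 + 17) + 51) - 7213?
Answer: 33354963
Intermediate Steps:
v(10, (-2 + 17) + 51) - 7213 = (10 + ((-2 + 17) + 51))**4 - 7213 = (10 + (15 + 51))**4 - 7213 = (10 + 66)**4 - 7213 = 76**4 - 7213 = 33362176 - 7213 = 33354963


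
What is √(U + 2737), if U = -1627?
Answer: √1110 ≈ 33.317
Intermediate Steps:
√(U + 2737) = √(-1627 + 2737) = √1110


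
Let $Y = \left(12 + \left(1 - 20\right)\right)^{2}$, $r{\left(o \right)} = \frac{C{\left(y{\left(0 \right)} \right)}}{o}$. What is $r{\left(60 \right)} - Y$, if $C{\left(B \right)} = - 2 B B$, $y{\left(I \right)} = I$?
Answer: $-49$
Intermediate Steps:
$C{\left(B \right)} = - 2 B^{2}$
$r{\left(o \right)} = 0$ ($r{\left(o \right)} = \frac{\left(-2\right) 0^{2}}{o} = \frac{\left(-2\right) 0}{o} = \frac{0}{o} = 0$)
$Y = 49$ ($Y = \left(12 + \left(1 - 20\right)\right)^{2} = \left(12 - 19\right)^{2} = \left(-7\right)^{2} = 49$)
$r{\left(60 \right)} - Y = 0 - 49 = -49$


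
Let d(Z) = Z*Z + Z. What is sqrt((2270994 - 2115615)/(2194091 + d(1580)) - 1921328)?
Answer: I*sqrt(42299054011706706539)/4692071 ≈ 1386.1*I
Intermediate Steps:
d(Z) = Z + Z**2 (d(Z) = Z**2 + Z = Z + Z**2)
sqrt((2270994 - 2115615)/(2194091 + d(1580)) - 1921328) = sqrt((2270994 - 2115615)/(2194091 + 1580*(1 + 1580)) - 1921328) = sqrt(155379/(2194091 + 1580*1581) - 1921328) = sqrt(155379/(2194091 + 2497980) - 1921328) = sqrt(155379/4692071 - 1921328) = sqrt(-9015007234909/4692071) = I*sqrt(42299054011706706539)/4692071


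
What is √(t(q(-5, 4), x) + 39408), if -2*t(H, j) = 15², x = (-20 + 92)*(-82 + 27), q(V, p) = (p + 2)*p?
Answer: √157182/2 ≈ 198.23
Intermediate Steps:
q(V, p) = p*(2 + p) (q(V, p) = (2 + p)*p = p*(2 + p))
x = -3960 (x = 72*(-55) = -3960)
t(H, j) = -225/2 (t(H, j) = -½*15² = -½*225 = -225/2)
√(t(q(-5, 4), x) + 39408) = √(-225/2 + 39408) = √(78591/2) = √157182/2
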